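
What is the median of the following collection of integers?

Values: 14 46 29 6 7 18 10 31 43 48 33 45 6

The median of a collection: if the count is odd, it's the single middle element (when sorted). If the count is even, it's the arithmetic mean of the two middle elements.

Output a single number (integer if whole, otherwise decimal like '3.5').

Answer: 29

Derivation:
Step 1: insert 14 -> lo=[14] (size 1, max 14) hi=[] (size 0) -> median=14
Step 2: insert 46 -> lo=[14] (size 1, max 14) hi=[46] (size 1, min 46) -> median=30
Step 3: insert 29 -> lo=[14, 29] (size 2, max 29) hi=[46] (size 1, min 46) -> median=29
Step 4: insert 6 -> lo=[6, 14] (size 2, max 14) hi=[29, 46] (size 2, min 29) -> median=21.5
Step 5: insert 7 -> lo=[6, 7, 14] (size 3, max 14) hi=[29, 46] (size 2, min 29) -> median=14
Step 6: insert 18 -> lo=[6, 7, 14] (size 3, max 14) hi=[18, 29, 46] (size 3, min 18) -> median=16
Step 7: insert 10 -> lo=[6, 7, 10, 14] (size 4, max 14) hi=[18, 29, 46] (size 3, min 18) -> median=14
Step 8: insert 31 -> lo=[6, 7, 10, 14] (size 4, max 14) hi=[18, 29, 31, 46] (size 4, min 18) -> median=16
Step 9: insert 43 -> lo=[6, 7, 10, 14, 18] (size 5, max 18) hi=[29, 31, 43, 46] (size 4, min 29) -> median=18
Step 10: insert 48 -> lo=[6, 7, 10, 14, 18] (size 5, max 18) hi=[29, 31, 43, 46, 48] (size 5, min 29) -> median=23.5
Step 11: insert 33 -> lo=[6, 7, 10, 14, 18, 29] (size 6, max 29) hi=[31, 33, 43, 46, 48] (size 5, min 31) -> median=29
Step 12: insert 45 -> lo=[6, 7, 10, 14, 18, 29] (size 6, max 29) hi=[31, 33, 43, 45, 46, 48] (size 6, min 31) -> median=30
Step 13: insert 6 -> lo=[6, 6, 7, 10, 14, 18, 29] (size 7, max 29) hi=[31, 33, 43, 45, 46, 48] (size 6, min 31) -> median=29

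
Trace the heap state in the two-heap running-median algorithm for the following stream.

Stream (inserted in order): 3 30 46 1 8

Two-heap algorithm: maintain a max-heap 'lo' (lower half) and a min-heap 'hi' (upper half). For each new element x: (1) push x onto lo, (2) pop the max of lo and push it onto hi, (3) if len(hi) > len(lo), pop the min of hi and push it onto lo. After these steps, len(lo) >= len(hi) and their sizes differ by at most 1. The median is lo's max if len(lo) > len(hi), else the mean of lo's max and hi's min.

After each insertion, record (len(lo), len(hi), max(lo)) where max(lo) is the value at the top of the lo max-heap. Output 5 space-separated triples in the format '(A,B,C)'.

Answer: (1,0,3) (1,1,3) (2,1,30) (2,2,3) (3,2,8)

Derivation:
Step 1: insert 3 -> lo=[3] hi=[] -> (len(lo)=1, len(hi)=0, max(lo)=3)
Step 2: insert 30 -> lo=[3] hi=[30] -> (len(lo)=1, len(hi)=1, max(lo)=3)
Step 3: insert 46 -> lo=[3, 30] hi=[46] -> (len(lo)=2, len(hi)=1, max(lo)=30)
Step 4: insert 1 -> lo=[1, 3] hi=[30, 46] -> (len(lo)=2, len(hi)=2, max(lo)=3)
Step 5: insert 8 -> lo=[1, 3, 8] hi=[30, 46] -> (len(lo)=3, len(hi)=2, max(lo)=8)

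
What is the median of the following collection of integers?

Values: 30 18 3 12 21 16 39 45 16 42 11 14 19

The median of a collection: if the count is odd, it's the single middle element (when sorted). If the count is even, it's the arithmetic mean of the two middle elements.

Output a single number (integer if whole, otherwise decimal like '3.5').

Step 1: insert 30 -> lo=[30] (size 1, max 30) hi=[] (size 0) -> median=30
Step 2: insert 18 -> lo=[18] (size 1, max 18) hi=[30] (size 1, min 30) -> median=24
Step 3: insert 3 -> lo=[3, 18] (size 2, max 18) hi=[30] (size 1, min 30) -> median=18
Step 4: insert 12 -> lo=[3, 12] (size 2, max 12) hi=[18, 30] (size 2, min 18) -> median=15
Step 5: insert 21 -> lo=[3, 12, 18] (size 3, max 18) hi=[21, 30] (size 2, min 21) -> median=18
Step 6: insert 16 -> lo=[3, 12, 16] (size 3, max 16) hi=[18, 21, 30] (size 3, min 18) -> median=17
Step 7: insert 39 -> lo=[3, 12, 16, 18] (size 4, max 18) hi=[21, 30, 39] (size 3, min 21) -> median=18
Step 8: insert 45 -> lo=[3, 12, 16, 18] (size 4, max 18) hi=[21, 30, 39, 45] (size 4, min 21) -> median=19.5
Step 9: insert 16 -> lo=[3, 12, 16, 16, 18] (size 5, max 18) hi=[21, 30, 39, 45] (size 4, min 21) -> median=18
Step 10: insert 42 -> lo=[3, 12, 16, 16, 18] (size 5, max 18) hi=[21, 30, 39, 42, 45] (size 5, min 21) -> median=19.5
Step 11: insert 11 -> lo=[3, 11, 12, 16, 16, 18] (size 6, max 18) hi=[21, 30, 39, 42, 45] (size 5, min 21) -> median=18
Step 12: insert 14 -> lo=[3, 11, 12, 14, 16, 16] (size 6, max 16) hi=[18, 21, 30, 39, 42, 45] (size 6, min 18) -> median=17
Step 13: insert 19 -> lo=[3, 11, 12, 14, 16, 16, 18] (size 7, max 18) hi=[19, 21, 30, 39, 42, 45] (size 6, min 19) -> median=18

Answer: 18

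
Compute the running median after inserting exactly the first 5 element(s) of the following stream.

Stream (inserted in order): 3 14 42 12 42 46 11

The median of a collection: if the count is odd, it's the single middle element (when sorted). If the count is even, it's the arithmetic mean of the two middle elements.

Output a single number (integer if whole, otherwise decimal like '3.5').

Answer: 14

Derivation:
Step 1: insert 3 -> lo=[3] (size 1, max 3) hi=[] (size 0) -> median=3
Step 2: insert 14 -> lo=[3] (size 1, max 3) hi=[14] (size 1, min 14) -> median=8.5
Step 3: insert 42 -> lo=[3, 14] (size 2, max 14) hi=[42] (size 1, min 42) -> median=14
Step 4: insert 12 -> lo=[3, 12] (size 2, max 12) hi=[14, 42] (size 2, min 14) -> median=13
Step 5: insert 42 -> lo=[3, 12, 14] (size 3, max 14) hi=[42, 42] (size 2, min 42) -> median=14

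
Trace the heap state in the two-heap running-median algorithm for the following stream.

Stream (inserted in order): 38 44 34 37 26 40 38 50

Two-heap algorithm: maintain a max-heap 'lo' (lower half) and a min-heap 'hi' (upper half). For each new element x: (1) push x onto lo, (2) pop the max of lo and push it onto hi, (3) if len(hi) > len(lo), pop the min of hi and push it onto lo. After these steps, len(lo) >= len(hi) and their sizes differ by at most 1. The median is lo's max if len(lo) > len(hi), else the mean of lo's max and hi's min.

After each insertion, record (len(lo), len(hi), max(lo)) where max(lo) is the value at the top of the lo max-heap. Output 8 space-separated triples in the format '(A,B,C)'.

Step 1: insert 38 -> lo=[38] hi=[] -> (len(lo)=1, len(hi)=0, max(lo)=38)
Step 2: insert 44 -> lo=[38] hi=[44] -> (len(lo)=1, len(hi)=1, max(lo)=38)
Step 3: insert 34 -> lo=[34, 38] hi=[44] -> (len(lo)=2, len(hi)=1, max(lo)=38)
Step 4: insert 37 -> lo=[34, 37] hi=[38, 44] -> (len(lo)=2, len(hi)=2, max(lo)=37)
Step 5: insert 26 -> lo=[26, 34, 37] hi=[38, 44] -> (len(lo)=3, len(hi)=2, max(lo)=37)
Step 6: insert 40 -> lo=[26, 34, 37] hi=[38, 40, 44] -> (len(lo)=3, len(hi)=3, max(lo)=37)
Step 7: insert 38 -> lo=[26, 34, 37, 38] hi=[38, 40, 44] -> (len(lo)=4, len(hi)=3, max(lo)=38)
Step 8: insert 50 -> lo=[26, 34, 37, 38] hi=[38, 40, 44, 50] -> (len(lo)=4, len(hi)=4, max(lo)=38)

Answer: (1,0,38) (1,1,38) (2,1,38) (2,2,37) (3,2,37) (3,3,37) (4,3,38) (4,4,38)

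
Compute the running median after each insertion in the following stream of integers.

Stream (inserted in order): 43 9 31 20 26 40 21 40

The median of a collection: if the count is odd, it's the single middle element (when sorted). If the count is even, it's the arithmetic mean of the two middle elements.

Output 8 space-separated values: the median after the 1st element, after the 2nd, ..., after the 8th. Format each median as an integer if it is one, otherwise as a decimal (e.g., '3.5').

Answer: 43 26 31 25.5 26 28.5 26 28.5

Derivation:
Step 1: insert 43 -> lo=[43] (size 1, max 43) hi=[] (size 0) -> median=43
Step 2: insert 9 -> lo=[9] (size 1, max 9) hi=[43] (size 1, min 43) -> median=26
Step 3: insert 31 -> lo=[9, 31] (size 2, max 31) hi=[43] (size 1, min 43) -> median=31
Step 4: insert 20 -> lo=[9, 20] (size 2, max 20) hi=[31, 43] (size 2, min 31) -> median=25.5
Step 5: insert 26 -> lo=[9, 20, 26] (size 3, max 26) hi=[31, 43] (size 2, min 31) -> median=26
Step 6: insert 40 -> lo=[9, 20, 26] (size 3, max 26) hi=[31, 40, 43] (size 3, min 31) -> median=28.5
Step 7: insert 21 -> lo=[9, 20, 21, 26] (size 4, max 26) hi=[31, 40, 43] (size 3, min 31) -> median=26
Step 8: insert 40 -> lo=[9, 20, 21, 26] (size 4, max 26) hi=[31, 40, 40, 43] (size 4, min 31) -> median=28.5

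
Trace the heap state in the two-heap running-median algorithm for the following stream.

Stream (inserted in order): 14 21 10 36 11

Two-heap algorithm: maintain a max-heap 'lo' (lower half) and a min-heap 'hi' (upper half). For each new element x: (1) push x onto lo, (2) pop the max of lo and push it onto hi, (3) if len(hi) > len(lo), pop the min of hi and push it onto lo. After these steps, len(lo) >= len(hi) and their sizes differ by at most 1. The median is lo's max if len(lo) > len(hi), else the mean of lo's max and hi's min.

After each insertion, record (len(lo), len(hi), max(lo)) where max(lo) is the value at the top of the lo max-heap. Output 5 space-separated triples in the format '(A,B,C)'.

Step 1: insert 14 -> lo=[14] hi=[] -> (len(lo)=1, len(hi)=0, max(lo)=14)
Step 2: insert 21 -> lo=[14] hi=[21] -> (len(lo)=1, len(hi)=1, max(lo)=14)
Step 3: insert 10 -> lo=[10, 14] hi=[21] -> (len(lo)=2, len(hi)=1, max(lo)=14)
Step 4: insert 36 -> lo=[10, 14] hi=[21, 36] -> (len(lo)=2, len(hi)=2, max(lo)=14)
Step 5: insert 11 -> lo=[10, 11, 14] hi=[21, 36] -> (len(lo)=3, len(hi)=2, max(lo)=14)

Answer: (1,0,14) (1,1,14) (2,1,14) (2,2,14) (3,2,14)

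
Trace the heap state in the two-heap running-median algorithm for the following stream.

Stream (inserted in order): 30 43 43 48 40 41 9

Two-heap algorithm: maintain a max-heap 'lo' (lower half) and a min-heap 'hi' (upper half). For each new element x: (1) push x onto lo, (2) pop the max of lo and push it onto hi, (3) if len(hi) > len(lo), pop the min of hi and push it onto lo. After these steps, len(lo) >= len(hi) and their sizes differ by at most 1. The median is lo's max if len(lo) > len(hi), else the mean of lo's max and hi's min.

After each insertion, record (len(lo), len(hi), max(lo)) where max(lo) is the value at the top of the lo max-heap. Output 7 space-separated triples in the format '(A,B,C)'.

Answer: (1,0,30) (1,1,30) (2,1,43) (2,2,43) (3,2,43) (3,3,41) (4,3,41)

Derivation:
Step 1: insert 30 -> lo=[30] hi=[] -> (len(lo)=1, len(hi)=0, max(lo)=30)
Step 2: insert 43 -> lo=[30] hi=[43] -> (len(lo)=1, len(hi)=1, max(lo)=30)
Step 3: insert 43 -> lo=[30, 43] hi=[43] -> (len(lo)=2, len(hi)=1, max(lo)=43)
Step 4: insert 48 -> lo=[30, 43] hi=[43, 48] -> (len(lo)=2, len(hi)=2, max(lo)=43)
Step 5: insert 40 -> lo=[30, 40, 43] hi=[43, 48] -> (len(lo)=3, len(hi)=2, max(lo)=43)
Step 6: insert 41 -> lo=[30, 40, 41] hi=[43, 43, 48] -> (len(lo)=3, len(hi)=3, max(lo)=41)
Step 7: insert 9 -> lo=[9, 30, 40, 41] hi=[43, 43, 48] -> (len(lo)=4, len(hi)=3, max(lo)=41)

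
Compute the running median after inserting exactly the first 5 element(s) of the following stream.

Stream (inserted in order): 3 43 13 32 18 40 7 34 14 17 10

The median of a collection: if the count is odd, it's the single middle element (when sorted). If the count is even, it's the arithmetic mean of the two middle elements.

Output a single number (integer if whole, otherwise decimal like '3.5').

Step 1: insert 3 -> lo=[3] (size 1, max 3) hi=[] (size 0) -> median=3
Step 2: insert 43 -> lo=[3] (size 1, max 3) hi=[43] (size 1, min 43) -> median=23
Step 3: insert 13 -> lo=[3, 13] (size 2, max 13) hi=[43] (size 1, min 43) -> median=13
Step 4: insert 32 -> lo=[3, 13] (size 2, max 13) hi=[32, 43] (size 2, min 32) -> median=22.5
Step 5: insert 18 -> lo=[3, 13, 18] (size 3, max 18) hi=[32, 43] (size 2, min 32) -> median=18

Answer: 18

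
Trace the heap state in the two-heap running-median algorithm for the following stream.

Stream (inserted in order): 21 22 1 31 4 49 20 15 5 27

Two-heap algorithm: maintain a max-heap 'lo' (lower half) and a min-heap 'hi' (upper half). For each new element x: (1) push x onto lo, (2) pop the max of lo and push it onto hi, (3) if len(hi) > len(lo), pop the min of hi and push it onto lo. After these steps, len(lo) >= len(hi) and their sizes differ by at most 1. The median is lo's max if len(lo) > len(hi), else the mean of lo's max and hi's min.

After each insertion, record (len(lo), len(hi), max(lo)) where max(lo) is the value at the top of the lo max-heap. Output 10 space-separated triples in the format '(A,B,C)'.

Answer: (1,0,21) (1,1,21) (2,1,21) (2,2,21) (3,2,21) (3,3,21) (4,3,21) (4,4,20) (5,4,20) (5,5,20)

Derivation:
Step 1: insert 21 -> lo=[21] hi=[] -> (len(lo)=1, len(hi)=0, max(lo)=21)
Step 2: insert 22 -> lo=[21] hi=[22] -> (len(lo)=1, len(hi)=1, max(lo)=21)
Step 3: insert 1 -> lo=[1, 21] hi=[22] -> (len(lo)=2, len(hi)=1, max(lo)=21)
Step 4: insert 31 -> lo=[1, 21] hi=[22, 31] -> (len(lo)=2, len(hi)=2, max(lo)=21)
Step 5: insert 4 -> lo=[1, 4, 21] hi=[22, 31] -> (len(lo)=3, len(hi)=2, max(lo)=21)
Step 6: insert 49 -> lo=[1, 4, 21] hi=[22, 31, 49] -> (len(lo)=3, len(hi)=3, max(lo)=21)
Step 7: insert 20 -> lo=[1, 4, 20, 21] hi=[22, 31, 49] -> (len(lo)=4, len(hi)=3, max(lo)=21)
Step 8: insert 15 -> lo=[1, 4, 15, 20] hi=[21, 22, 31, 49] -> (len(lo)=4, len(hi)=4, max(lo)=20)
Step 9: insert 5 -> lo=[1, 4, 5, 15, 20] hi=[21, 22, 31, 49] -> (len(lo)=5, len(hi)=4, max(lo)=20)
Step 10: insert 27 -> lo=[1, 4, 5, 15, 20] hi=[21, 22, 27, 31, 49] -> (len(lo)=5, len(hi)=5, max(lo)=20)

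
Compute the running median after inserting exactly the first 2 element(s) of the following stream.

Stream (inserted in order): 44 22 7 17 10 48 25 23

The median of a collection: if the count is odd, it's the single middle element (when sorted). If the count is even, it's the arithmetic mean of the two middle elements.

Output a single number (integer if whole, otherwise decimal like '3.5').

Answer: 33

Derivation:
Step 1: insert 44 -> lo=[44] (size 1, max 44) hi=[] (size 0) -> median=44
Step 2: insert 22 -> lo=[22] (size 1, max 22) hi=[44] (size 1, min 44) -> median=33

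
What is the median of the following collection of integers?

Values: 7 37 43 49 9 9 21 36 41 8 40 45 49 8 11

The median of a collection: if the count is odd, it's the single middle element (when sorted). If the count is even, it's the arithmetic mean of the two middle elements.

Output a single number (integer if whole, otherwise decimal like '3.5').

Step 1: insert 7 -> lo=[7] (size 1, max 7) hi=[] (size 0) -> median=7
Step 2: insert 37 -> lo=[7] (size 1, max 7) hi=[37] (size 1, min 37) -> median=22
Step 3: insert 43 -> lo=[7, 37] (size 2, max 37) hi=[43] (size 1, min 43) -> median=37
Step 4: insert 49 -> lo=[7, 37] (size 2, max 37) hi=[43, 49] (size 2, min 43) -> median=40
Step 5: insert 9 -> lo=[7, 9, 37] (size 3, max 37) hi=[43, 49] (size 2, min 43) -> median=37
Step 6: insert 9 -> lo=[7, 9, 9] (size 3, max 9) hi=[37, 43, 49] (size 3, min 37) -> median=23
Step 7: insert 21 -> lo=[7, 9, 9, 21] (size 4, max 21) hi=[37, 43, 49] (size 3, min 37) -> median=21
Step 8: insert 36 -> lo=[7, 9, 9, 21] (size 4, max 21) hi=[36, 37, 43, 49] (size 4, min 36) -> median=28.5
Step 9: insert 41 -> lo=[7, 9, 9, 21, 36] (size 5, max 36) hi=[37, 41, 43, 49] (size 4, min 37) -> median=36
Step 10: insert 8 -> lo=[7, 8, 9, 9, 21] (size 5, max 21) hi=[36, 37, 41, 43, 49] (size 5, min 36) -> median=28.5
Step 11: insert 40 -> lo=[7, 8, 9, 9, 21, 36] (size 6, max 36) hi=[37, 40, 41, 43, 49] (size 5, min 37) -> median=36
Step 12: insert 45 -> lo=[7, 8, 9, 9, 21, 36] (size 6, max 36) hi=[37, 40, 41, 43, 45, 49] (size 6, min 37) -> median=36.5
Step 13: insert 49 -> lo=[7, 8, 9, 9, 21, 36, 37] (size 7, max 37) hi=[40, 41, 43, 45, 49, 49] (size 6, min 40) -> median=37
Step 14: insert 8 -> lo=[7, 8, 8, 9, 9, 21, 36] (size 7, max 36) hi=[37, 40, 41, 43, 45, 49, 49] (size 7, min 37) -> median=36.5
Step 15: insert 11 -> lo=[7, 8, 8, 9, 9, 11, 21, 36] (size 8, max 36) hi=[37, 40, 41, 43, 45, 49, 49] (size 7, min 37) -> median=36

Answer: 36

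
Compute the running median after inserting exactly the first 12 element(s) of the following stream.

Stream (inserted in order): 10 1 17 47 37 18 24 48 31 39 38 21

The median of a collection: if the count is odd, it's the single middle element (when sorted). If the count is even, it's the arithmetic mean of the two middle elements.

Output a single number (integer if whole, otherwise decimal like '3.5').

Answer: 27.5

Derivation:
Step 1: insert 10 -> lo=[10] (size 1, max 10) hi=[] (size 0) -> median=10
Step 2: insert 1 -> lo=[1] (size 1, max 1) hi=[10] (size 1, min 10) -> median=5.5
Step 3: insert 17 -> lo=[1, 10] (size 2, max 10) hi=[17] (size 1, min 17) -> median=10
Step 4: insert 47 -> lo=[1, 10] (size 2, max 10) hi=[17, 47] (size 2, min 17) -> median=13.5
Step 5: insert 37 -> lo=[1, 10, 17] (size 3, max 17) hi=[37, 47] (size 2, min 37) -> median=17
Step 6: insert 18 -> lo=[1, 10, 17] (size 3, max 17) hi=[18, 37, 47] (size 3, min 18) -> median=17.5
Step 7: insert 24 -> lo=[1, 10, 17, 18] (size 4, max 18) hi=[24, 37, 47] (size 3, min 24) -> median=18
Step 8: insert 48 -> lo=[1, 10, 17, 18] (size 4, max 18) hi=[24, 37, 47, 48] (size 4, min 24) -> median=21
Step 9: insert 31 -> lo=[1, 10, 17, 18, 24] (size 5, max 24) hi=[31, 37, 47, 48] (size 4, min 31) -> median=24
Step 10: insert 39 -> lo=[1, 10, 17, 18, 24] (size 5, max 24) hi=[31, 37, 39, 47, 48] (size 5, min 31) -> median=27.5
Step 11: insert 38 -> lo=[1, 10, 17, 18, 24, 31] (size 6, max 31) hi=[37, 38, 39, 47, 48] (size 5, min 37) -> median=31
Step 12: insert 21 -> lo=[1, 10, 17, 18, 21, 24] (size 6, max 24) hi=[31, 37, 38, 39, 47, 48] (size 6, min 31) -> median=27.5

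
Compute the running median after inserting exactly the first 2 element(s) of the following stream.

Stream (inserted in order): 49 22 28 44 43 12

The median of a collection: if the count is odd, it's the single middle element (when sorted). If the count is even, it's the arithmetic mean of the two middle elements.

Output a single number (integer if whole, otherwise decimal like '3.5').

Step 1: insert 49 -> lo=[49] (size 1, max 49) hi=[] (size 0) -> median=49
Step 2: insert 22 -> lo=[22] (size 1, max 22) hi=[49] (size 1, min 49) -> median=35.5

Answer: 35.5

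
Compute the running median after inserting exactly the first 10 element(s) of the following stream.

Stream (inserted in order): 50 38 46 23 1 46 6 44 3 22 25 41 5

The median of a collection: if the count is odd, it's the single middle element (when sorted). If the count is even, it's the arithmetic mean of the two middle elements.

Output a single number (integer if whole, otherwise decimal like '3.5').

Answer: 30.5

Derivation:
Step 1: insert 50 -> lo=[50] (size 1, max 50) hi=[] (size 0) -> median=50
Step 2: insert 38 -> lo=[38] (size 1, max 38) hi=[50] (size 1, min 50) -> median=44
Step 3: insert 46 -> lo=[38, 46] (size 2, max 46) hi=[50] (size 1, min 50) -> median=46
Step 4: insert 23 -> lo=[23, 38] (size 2, max 38) hi=[46, 50] (size 2, min 46) -> median=42
Step 5: insert 1 -> lo=[1, 23, 38] (size 3, max 38) hi=[46, 50] (size 2, min 46) -> median=38
Step 6: insert 46 -> lo=[1, 23, 38] (size 3, max 38) hi=[46, 46, 50] (size 3, min 46) -> median=42
Step 7: insert 6 -> lo=[1, 6, 23, 38] (size 4, max 38) hi=[46, 46, 50] (size 3, min 46) -> median=38
Step 8: insert 44 -> lo=[1, 6, 23, 38] (size 4, max 38) hi=[44, 46, 46, 50] (size 4, min 44) -> median=41
Step 9: insert 3 -> lo=[1, 3, 6, 23, 38] (size 5, max 38) hi=[44, 46, 46, 50] (size 4, min 44) -> median=38
Step 10: insert 22 -> lo=[1, 3, 6, 22, 23] (size 5, max 23) hi=[38, 44, 46, 46, 50] (size 5, min 38) -> median=30.5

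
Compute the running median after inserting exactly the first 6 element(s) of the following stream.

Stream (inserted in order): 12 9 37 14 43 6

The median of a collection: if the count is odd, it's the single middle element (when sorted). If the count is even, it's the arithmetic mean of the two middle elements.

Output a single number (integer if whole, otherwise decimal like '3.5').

Step 1: insert 12 -> lo=[12] (size 1, max 12) hi=[] (size 0) -> median=12
Step 2: insert 9 -> lo=[9] (size 1, max 9) hi=[12] (size 1, min 12) -> median=10.5
Step 3: insert 37 -> lo=[9, 12] (size 2, max 12) hi=[37] (size 1, min 37) -> median=12
Step 4: insert 14 -> lo=[9, 12] (size 2, max 12) hi=[14, 37] (size 2, min 14) -> median=13
Step 5: insert 43 -> lo=[9, 12, 14] (size 3, max 14) hi=[37, 43] (size 2, min 37) -> median=14
Step 6: insert 6 -> lo=[6, 9, 12] (size 3, max 12) hi=[14, 37, 43] (size 3, min 14) -> median=13

Answer: 13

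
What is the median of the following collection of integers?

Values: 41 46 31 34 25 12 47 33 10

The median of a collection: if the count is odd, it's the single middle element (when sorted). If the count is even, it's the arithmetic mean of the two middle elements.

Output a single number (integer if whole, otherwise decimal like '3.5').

Step 1: insert 41 -> lo=[41] (size 1, max 41) hi=[] (size 0) -> median=41
Step 2: insert 46 -> lo=[41] (size 1, max 41) hi=[46] (size 1, min 46) -> median=43.5
Step 3: insert 31 -> lo=[31, 41] (size 2, max 41) hi=[46] (size 1, min 46) -> median=41
Step 4: insert 34 -> lo=[31, 34] (size 2, max 34) hi=[41, 46] (size 2, min 41) -> median=37.5
Step 5: insert 25 -> lo=[25, 31, 34] (size 3, max 34) hi=[41, 46] (size 2, min 41) -> median=34
Step 6: insert 12 -> lo=[12, 25, 31] (size 3, max 31) hi=[34, 41, 46] (size 3, min 34) -> median=32.5
Step 7: insert 47 -> lo=[12, 25, 31, 34] (size 4, max 34) hi=[41, 46, 47] (size 3, min 41) -> median=34
Step 8: insert 33 -> lo=[12, 25, 31, 33] (size 4, max 33) hi=[34, 41, 46, 47] (size 4, min 34) -> median=33.5
Step 9: insert 10 -> lo=[10, 12, 25, 31, 33] (size 5, max 33) hi=[34, 41, 46, 47] (size 4, min 34) -> median=33

Answer: 33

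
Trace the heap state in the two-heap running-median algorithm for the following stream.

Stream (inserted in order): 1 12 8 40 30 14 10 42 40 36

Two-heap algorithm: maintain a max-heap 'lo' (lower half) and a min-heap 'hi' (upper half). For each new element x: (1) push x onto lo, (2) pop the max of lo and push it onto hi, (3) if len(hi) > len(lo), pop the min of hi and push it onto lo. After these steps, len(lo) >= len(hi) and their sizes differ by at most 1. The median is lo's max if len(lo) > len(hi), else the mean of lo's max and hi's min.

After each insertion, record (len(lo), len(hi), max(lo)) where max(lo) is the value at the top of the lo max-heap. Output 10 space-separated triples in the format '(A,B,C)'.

Step 1: insert 1 -> lo=[1] hi=[] -> (len(lo)=1, len(hi)=0, max(lo)=1)
Step 2: insert 12 -> lo=[1] hi=[12] -> (len(lo)=1, len(hi)=1, max(lo)=1)
Step 3: insert 8 -> lo=[1, 8] hi=[12] -> (len(lo)=2, len(hi)=1, max(lo)=8)
Step 4: insert 40 -> lo=[1, 8] hi=[12, 40] -> (len(lo)=2, len(hi)=2, max(lo)=8)
Step 5: insert 30 -> lo=[1, 8, 12] hi=[30, 40] -> (len(lo)=3, len(hi)=2, max(lo)=12)
Step 6: insert 14 -> lo=[1, 8, 12] hi=[14, 30, 40] -> (len(lo)=3, len(hi)=3, max(lo)=12)
Step 7: insert 10 -> lo=[1, 8, 10, 12] hi=[14, 30, 40] -> (len(lo)=4, len(hi)=3, max(lo)=12)
Step 8: insert 42 -> lo=[1, 8, 10, 12] hi=[14, 30, 40, 42] -> (len(lo)=4, len(hi)=4, max(lo)=12)
Step 9: insert 40 -> lo=[1, 8, 10, 12, 14] hi=[30, 40, 40, 42] -> (len(lo)=5, len(hi)=4, max(lo)=14)
Step 10: insert 36 -> lo=[1, 8, 10, 12, 14] hi=[30, 36, 40, 40, 42] -> (len(lo)=5, len(hi)=5, max(lo)=14)

Answer: (1,0,1) (1,1,1) (2,1,8) (2,2,8) (3,2,12) (3,3,12) (4,3,12) (4,4,12) (5,4,14) (5,5,14)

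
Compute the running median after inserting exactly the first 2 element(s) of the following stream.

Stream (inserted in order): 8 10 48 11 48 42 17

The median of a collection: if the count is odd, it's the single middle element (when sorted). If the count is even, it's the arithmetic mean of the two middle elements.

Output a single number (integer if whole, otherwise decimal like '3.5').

Answer: 9

Derivation:
Step 1: insert 8 -> lo=[8] (size 1, max 8) hi=[] (size 0) -> median=8
Step 2: insert 10 -> lo=[8] (size 1, max 8) hi=[10] (size 1, min 10) -> median=9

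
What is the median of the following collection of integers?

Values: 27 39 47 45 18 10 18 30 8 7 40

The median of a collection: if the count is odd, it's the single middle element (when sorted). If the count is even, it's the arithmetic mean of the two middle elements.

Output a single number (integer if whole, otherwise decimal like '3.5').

Answer: 27

Derivation:
Step 1: insert 27 -> lo=[27] (size 1, max 27) hi=[] (size 0) -> median=27
Step 2: insert 39 -> lo=[27] (size 1, max 27) hi=[39] (size 1, min 39) -> median=33
Step 3: insert 47 -> lo=[27, 39] (size 2, max 39) hi=[47] (size 1, min 47) -> median=39
Step 4: insert 45 -> lo=[27, 39] (size 2, max 39) hi=[45, 47] (size 2, min 45) -> median=42
Step 5: insert 18 -> lo=[18, 27, 39] (size 3, max 39) hi=[45, 47] (size 2, min 45) -> median=39
Step 6: insert 10 -> lo=[10, 18, 27] (size 3, max 27) hi=[39, 45, 47] (size 3, min 39) -> median=33
Step 7: insert 18 -> lo=[10, 18, 18, 27] (size 4, max 27) hi=[39, 45, 47] (size 3, min 39) -> median=27
Step 8: insert 30 -> lo=[10, 18, 18, 27] (size 4, max 27) hi=[30, 39, 45, 47] (size 4, min 30) -> median=28.5
Step 9: insert 8 -> lo=[8, 10, 18, 18, 27] (size 5, max 27) hi=[30, 39, 45, 47] (size 4, min 30) -> median=27
Step 10: insert 7 -> lo=[7, 8, 10, 18, 18] (size 5, max 18) hi=[27, 30, 39, 45, 47] (size 5, min 27) -> median=22.5
Step 11: insert 40 -> lo=[7, 8, 10, 18, 18, 27] (size 6, max 27) hi=[30, 39, 40, 45, 47] (size 5, min 30) -> median=27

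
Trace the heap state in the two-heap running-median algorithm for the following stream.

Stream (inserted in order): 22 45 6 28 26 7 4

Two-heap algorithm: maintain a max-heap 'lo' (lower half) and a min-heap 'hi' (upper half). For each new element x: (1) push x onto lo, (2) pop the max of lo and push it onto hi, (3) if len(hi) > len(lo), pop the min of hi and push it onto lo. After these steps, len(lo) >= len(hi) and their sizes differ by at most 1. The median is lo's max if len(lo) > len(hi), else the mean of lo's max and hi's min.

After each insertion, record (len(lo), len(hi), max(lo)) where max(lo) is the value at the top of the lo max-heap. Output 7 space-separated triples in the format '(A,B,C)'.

Answer: (1,0,22) (1,1,22) (2,1,22) (2,2,22) (3,2,26) (3,3,22) (4,3,22)

Derivation:
Step 1: insert 22 -> lo=[22] hi=[] -> (len(lo)=1, len(hi)=0, max(lo)=22)
Step 2: insert 45 -> lo=[22] hi=[45] -> (len(lo)=1, len(hi)=1, max(lo)=22)
Step 3: insert 6 -> lo=[6, 22] hi=[45] -> (len(lo)=2, len(hi)=1, max(lo)=22)
Step 4: insert 28 -> lo=[6, 22] hi=[28, 45] -> (len(lo)=2, len(hi)=2, max(lo)=22)
Step 5: insert 26 -> lo=[6, 22, 26] hi=[28, 45] -> (len(lo)=3, len(hi)=2, max(lo)=26)
Step 6: insert 7 -> lo=[6, 7, 22] hi=[26, 28, 45] -> (len(lo)=3, len(hi)=3, max(lo)=22)
Step 7: insert 4 -> lo=[4, 6, 7, 22] hi=[26, 28, 45] -> (len(lo)=4, len(hi)=3, max(lo)=22)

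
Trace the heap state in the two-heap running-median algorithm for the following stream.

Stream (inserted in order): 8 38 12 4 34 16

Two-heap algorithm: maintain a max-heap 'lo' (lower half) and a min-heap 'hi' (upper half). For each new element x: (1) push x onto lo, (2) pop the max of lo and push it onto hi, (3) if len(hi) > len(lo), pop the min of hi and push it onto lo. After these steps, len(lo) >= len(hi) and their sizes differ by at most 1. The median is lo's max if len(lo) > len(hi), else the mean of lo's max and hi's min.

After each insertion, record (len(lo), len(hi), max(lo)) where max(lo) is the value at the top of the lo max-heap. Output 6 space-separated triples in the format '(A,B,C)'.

Answer: (1,0,8) (1,1,8) (2,1,12) (2,2,8) (3,2,12) (3,3,12)

Derivation:
Step 1: insert 8 -> lo=[8] hi=[] -> (len(lo)=1, len(hi)=0, max(lo)=8)
Step 2: insert 38 -> lo=[8] hi=[38] -> (len(lo)=1, len(hi)=1, max(lo)=8)
Step 3: insert 12 -> lo=[8, 12] hi=[38] -> (len(lo)=2, len(hi)=1, max(lo)=12)
Step 4: insert 4 -> lo=[4, 8] hi=[12, 38] -> (len(lo)=2, len(hi)=2, max(lo)=8)
Step 5: insert 34 -> lo=[4, 8, 12] hi=[34, 38] -> (len(lo)=3, len(hi)=2, max(lo)=12)
Step 6: insert 16 -> lo=[4, 8, 12] hi=[16, 34, 38] -> (len(lo)=3, len(hi)=3, max(lo)=12)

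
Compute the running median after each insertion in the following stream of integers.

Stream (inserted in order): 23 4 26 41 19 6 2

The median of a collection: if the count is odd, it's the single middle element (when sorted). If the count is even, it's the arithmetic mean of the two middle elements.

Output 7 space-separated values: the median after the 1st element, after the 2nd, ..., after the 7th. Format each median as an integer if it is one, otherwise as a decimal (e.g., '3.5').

Step 1: insert 23 -> lo=[23] (size 1, max 23) hi=[] (size 0) -> median=23
Step 2: insert 4 -> lo=[4] (size 1, max 4) hi=[23] (size 1, min 23) -> median=13.5
Step 3: insert 26 -> lo=[4, 23] (size 2, max 23) hi=[26] (size 1, min 26) -> median=23
Step 4: insert 41 -> lo=[4, 23] (size 2, max 23) hi=[26, 41] (size 2, min 26) -> median=24.5
Step 5: insert 19 -> lo=[4, 19, 23] (size 3, max 23) hi=[26, 41] (size 2, min 26) -> median=23
Step 6: insert 6 -> lo=[4, 6, 19] (size 3, max 19) hi=[23, 26, 41] (size 3, min 23) -> median=21
Step 7: insert 2 -> lo=[2, 4, 6, 19] (size 4, max 19) hi=[23, 26, 41] (size 3, min 23) -> median=19

Answer: 23 13.5 23 24.5 23 21 19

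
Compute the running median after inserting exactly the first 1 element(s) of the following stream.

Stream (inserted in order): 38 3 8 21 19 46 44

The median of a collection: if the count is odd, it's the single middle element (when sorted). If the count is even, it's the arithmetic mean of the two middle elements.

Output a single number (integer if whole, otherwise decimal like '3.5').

Answer: 38

Derivation:
Step 1: insert 38 -> lo=[38] (size 1, max 38) hi=[] (size 0) -> median=38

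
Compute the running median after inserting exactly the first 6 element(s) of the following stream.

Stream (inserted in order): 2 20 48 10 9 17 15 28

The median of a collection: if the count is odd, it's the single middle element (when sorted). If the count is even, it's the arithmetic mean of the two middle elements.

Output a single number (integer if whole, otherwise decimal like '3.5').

Answer: 13.5

Derivation:
Step 1: insert 2 -> lo=[2] (size 1, max 2) hi=[] (size 0) -> median=2
Step 2: insert 20 -> lo=[2] (size 1, max 2) hi=[20] (size 1, min 20) -> median=11
Step 3: insert 48 -> lo=[2, 20] (size 2, max 20) hi=[48] (size 1, min 48) -> median=20
Step 4: insert 10 -> lo=[2, 10] (size 2, max 10) hi=[20, 48] (size 2, min 20) -> median=15
Step 5: insert 9 -> lo=[2, 9, 10] (size 3, max 10) hi=[20, 48] (size 2, min 20) -> median=10
Step 6: insert 17 -> lo=[2, 9, 10] (size 3, max 10) hi=[17, 20, 48] (size 3, min 17) -> median=13.5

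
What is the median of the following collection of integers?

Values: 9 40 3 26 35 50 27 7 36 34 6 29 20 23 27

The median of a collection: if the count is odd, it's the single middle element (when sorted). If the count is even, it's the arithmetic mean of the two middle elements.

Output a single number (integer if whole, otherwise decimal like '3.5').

Step 1: insert 9 -> lo=[9] (size 1, max 9) hi=[] (size 0) -> median=9
Step 2: insert 40 -> lo=[9] (size 1, max 9) hi=[40] (size 1, min 40) -> median=24.5
Step 3: insert 3 -> lo=[3, 9] (size 2, max 9) hi=[40] (size 1, min 40) -> median=9
Step 4: insert 26 -> lo=[3, 9] (size 2, max 9) hi=[26, 40] (size 2, min 26) -> median=17.5
Step 5: insert 35 -> lo=[3, 9, 26] (size 3, max 26) hi=[35, 40] (size 2, min 35) -> median=26
Step 6: insert 50 -> lo=[3, 9, 26] (size 3, max 26) hi=[35, 40, 50] (size 3, min 35) -> median=30.5
Step 7: insert 27 -> lo=[3, 9, 26, 27] (size 4, max 27) hi=[35, 40, 50] (size 3, min 35) -> median=27
Step 8: insert 7 -> lo=[3, 7, 9, 26] (size 4, max 26) hi=[27, 35, 40, 50] (size 4, min 27) -> median=26.5
Step 9: insert 36 -> lo=[3, 7, 9, 26, 27] (size 5, max 27) hi=[35, 36, 40, 50] (size 4, min 35) -> median=27
Step 10: insert 34 -> lo=[3, 7, 9, 26, 27] (size 5, max 27) hi=[34, 35, 36, 40, 50] (size 5, min 34) -> median=30.5
Step 11: insert 6 -> lo=[3, 6, 7, 9, 26, 27] (size 6, max 27) hi=[34, 35, 36, 40, 50] (size 5, min 34) -> median=27
Step 12: insert 29 -> lo=[3, 6, 7, 9, 26, 27] (size 6, max 27) hi=[29, 34, 35, 36, 40, 50] (size 6, min 29) -> median=28
Step 13: insert 20 -> lo=[3, 6, 7, 9, 20, 26, 27] (size 7, max 27) hi=[29, 34, 35, 36, 40, 50] (size 6, min 29) -> median=27
Step 14: insert 23 -> lo=[3, 6, 7, 9, 20, 23, 26] (size 7, max 26) hi=[27, 29, 34, 35, 36, 40, 50] (size 7, min 27) -> median=26.5
Step 15: insert 27 -> lo=[3, 6, 7, 9, 20, 23, 26, 27] (size 8, max 27) hi=[27, 29, 34, 35, 36, 40, 50] (size 7, min 27) -> median=27

Answer: 27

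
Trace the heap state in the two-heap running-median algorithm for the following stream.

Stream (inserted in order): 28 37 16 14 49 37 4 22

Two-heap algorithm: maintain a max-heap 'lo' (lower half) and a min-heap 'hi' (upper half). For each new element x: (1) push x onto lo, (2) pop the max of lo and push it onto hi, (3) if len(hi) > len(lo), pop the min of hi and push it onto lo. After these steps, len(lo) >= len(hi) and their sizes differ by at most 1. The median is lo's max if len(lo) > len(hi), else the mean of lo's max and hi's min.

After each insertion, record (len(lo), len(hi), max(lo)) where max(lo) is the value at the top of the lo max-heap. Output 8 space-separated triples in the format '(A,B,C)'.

Answer: (1,0,28) (1,1,28) (2,1,28) (2,2,16) (3,2,28) (3,3,28) (4,3,28) (4,4,22)

Derivation:
Step 1: insert 28 -> lo=[28] hi=[] -> (len(lo)=1, len(hi)=0, max(lo)=28)
Step 2: insert 37 -> lo=[28] hi=[37] -> (len(lo)=1, len(hi)=1, max(lo)=28)
Step 3: insert 16 -> lo=[16, 28] hi=[37] -> (len(lo)=2, len(hi)=1, max(lo)=28)
Step 4: insert 14 -> lo=[14, 16] hi=[28, 37] -> (len(lo)=2, len(hi)=2, max(lo)=16)
Step 5: insert 49 -> lo=[14, 16, 28] hi=[37, 49] -> (len(lo)=3, len(hi)=2, max(lo)=28)
Step 6: insert 37 -> lo=[14, 16, 28] hi=[37, 37, 49] -> (len(lo)=3, len(hi)=3, max(lo)=28)
Step 7: insert 4 -> lo=[4, 14, 16, 28] hi=[37, 37, 49] -> (len(lo)=4, len(hi)=3, max(lo)=28)
Step 8: insert 22 -> lo=[4, 14, 16, 22] hi=[28, 37, 37, 49] -> (len(lo)=4, len(hi)=4, max(lo)=22)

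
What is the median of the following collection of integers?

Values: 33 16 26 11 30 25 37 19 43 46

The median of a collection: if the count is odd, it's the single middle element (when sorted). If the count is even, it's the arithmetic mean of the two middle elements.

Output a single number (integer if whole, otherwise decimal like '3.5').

Answer: 28

Derivation:
Step 1: insert 33 -> lo=[33] (size 1, max 33) hi=[] (size 0) -> median=33
Step 2: insert 16 -> lo=[16] (size 1, max 16) hi=[33] (size 1, min 33) -> median=24.5
Step 3: insert 26 -> lo=[16, 26] (size 2, max 26) hi=[33] (size 1, min 33) -> median=26
Step 4: insert 11 -> lo=[11, 16] (size 2, max 16) hi=[26, 33] (size 2, min 26) -> median=21
Step 5: insert 30 -> lo=[11, 16, 26] (size 3, max 26) hi=[30, 33] (size 2, min 30) -> median=26
Step 6: insert 25 -> lo=[11, 16, 25] (size 3, max 25) hi=[26, 30, 33] (size 3, min 26) -> median=25.5
Step 7: insert 37 -> lo=[11, 16, 25, 26] (size 4, max 26) hi=[30, 33, 37] (size 3, min 30) -> median=26
Step 8: insert 19 -> lo=[11, 16, 19, 25] (size 4, max 25) hi=[26, 30, 33, 37] (size 4, min 26) -> median=25.5
Step 9: insert 43 -> lo=[11, 16, 19, 25, 26] (size 5, max 26) hi=[30, 33, 37, 43] (size 4, min 30) -> median=26
Step 10: insert 46 -> lo=[11, 16, 19, 25, 26] (size 5, max 26) hi=[30, 33, 37, 43, 46] (size 5, min 30) -> median=28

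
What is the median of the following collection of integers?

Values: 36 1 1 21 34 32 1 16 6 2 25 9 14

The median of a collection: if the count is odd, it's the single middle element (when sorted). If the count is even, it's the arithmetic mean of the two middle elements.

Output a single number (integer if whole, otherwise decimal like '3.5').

Step 1: insert 36 -> lo=[36] (size 1, max 36) hi=[] (size 0) -> median=36
Step 2: insert 1 -> lo=[1] (size 1, max 1) hi=[36] (size 1, min 36) -> median=18.5
Step 3: insert 1 -> lo=[1, 1] (size 2, max 1) hi=[36] (size 1, min 36) -> median=1
Step 4: insert 21 -> lo=[1, 1] (size 2, max 1) hi=[21, 36] (size 2, min 21) -> median=11
Step 5: insert 34 -> lo=[1, 1, 21] (size 3, max 21) hi=[34, 36] (size 2, min 34) -> median=21
Step 6: insert 32 -> lo=[1, 1, 21] (size 3, max 21) hi=[32, 34, 36] (size 3, min 32) -> median=26.5
Step 7: insert 1 -> lo=[1, 1, 1, 21] (size 4, max 21) hi=[32, 34, 36] (size 3, min 32) -> median=21
Step 8: insert 16 -> lo=[1, 1, 1, 16] (size 4, max 16) hi=[21, 32, 34, 36] (size 4, min 21) -> median=18.5
Step 9: insert 6 -> lo=[1, 1, 1, 6, 16] (size 5, max 16) hi=[21, 32, 34, 36] (size 4, min 21) -> median=16
Step 10: insert 2 -> lo=[1, 1, 1, 2, 6] (size 5, max 6) hi=[16, 21, 32, 34, 36] (size 5, min 16) -> median=11
Step 11: insert 25 -> lo=[1, 1, 1, 2, 6, 16] (size 6, max 16) hi=[21, 25, 32, 34, 36] (size 5, min 21) -> median=16
Step 12: insert 9 -> lo=[1, 1, 1, 2, 6, 9] (size 6, max 9) hi=[16, 21, 25, 32, 34, 36] (size 6, min 16) -> median=12.5
Step 13: insert 14 -> lo=[1, 1, 1, 2, 6, 9, 14] (size 7, max 14) hi=[16, 21, 25, 32, 34, 36] (size 6, min 16) -> median=14

Answer: 14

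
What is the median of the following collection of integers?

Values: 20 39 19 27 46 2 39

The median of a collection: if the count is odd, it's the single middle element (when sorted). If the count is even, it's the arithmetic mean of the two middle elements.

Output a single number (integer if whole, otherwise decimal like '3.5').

Step 1: insert 20 -> lo=[20] (size 1, max 20) hi=[] (size 0) -> median=20
Step 2: insert 39 -> lo=[20] (size 1, max 20) hi=[39] (size 1, min 39) -> median=29.5
Step 3: insert 19 -> lo=[19, 20] (size 2, max 20) hi=[39] (size 1, min 39) -> median=20
Step 4: insert 27 -> lo=[19, 20] (size 2, max 20) hi=[27, 39] (size 2, min 27) -> median=23.5
Step 5: insert 46 -> lo=[19, 20, 27] (size 3, max 27) hi=[39, 46] (size 2, min 39) -> median=27
Step 6: insert 2 -> lo=[2, 19, 20] (size 3, max 20) hi=[27, 39, 46] (size 3, min 27) -> median=23.5
Step 7: insert 39 -> lo=[2, 19, 20, 27] (size 4, max 27) hi=[39, 39, 46] (size 3, min 39) -> median=27

Answer: 27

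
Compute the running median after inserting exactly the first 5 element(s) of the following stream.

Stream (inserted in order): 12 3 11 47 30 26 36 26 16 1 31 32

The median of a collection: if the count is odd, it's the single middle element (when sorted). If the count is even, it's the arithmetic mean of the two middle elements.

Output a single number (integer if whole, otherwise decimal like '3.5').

Answer: 12

Derivation:
Step 1: insert 12 -> lo=[12] (size 1, max 12) hi=[] (size 0) -> median=12
Step 2: insert 3 -> lo=[3] (size 1, max 3) hi=[12] (size 1, min 12) -> median=7.5
Step 3: insert 11 -> lo=[3, 11] (size 2, max 11) hi=[12] (size 1, min 12) -> median=11
Step 4: insert 47 -> lo=[3, 11] (size 2, max 11) hi=[12, 47] (size 2, min 12) -> median=11.5
Step 5: insert 30 -> lo=[3, 11, 12] (size 3, max 12) hi=[30, 47] (size 2, min 30) -> median=12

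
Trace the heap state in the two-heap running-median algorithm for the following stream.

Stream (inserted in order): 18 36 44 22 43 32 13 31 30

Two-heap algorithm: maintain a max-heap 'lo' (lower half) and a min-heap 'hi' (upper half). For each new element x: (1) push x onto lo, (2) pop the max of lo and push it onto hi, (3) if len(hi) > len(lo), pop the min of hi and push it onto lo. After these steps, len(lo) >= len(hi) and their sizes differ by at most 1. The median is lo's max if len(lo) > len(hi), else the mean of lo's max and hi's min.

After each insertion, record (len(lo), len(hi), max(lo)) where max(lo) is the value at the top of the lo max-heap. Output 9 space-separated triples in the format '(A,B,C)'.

Answer: (1,0,18) (1,1,18) (2,1,36) (2,2,22) (3,2,36) (3,3,32) (4,3,32) (4,4,31) (5,4,31)

Derivation:
Step 1: insert 18 -> lo=[18] hi=[] -> (len(lo)=1, len(hi)=0, max(lo)=18)
Step 2: insert 36 -> lo=[18] hi=[36] -> (len(lo)=1, len(hi)=1, max(lo)=18)
Step 3: insert 44 -> lo=[18, 36] hi=[44] -> (len(lo)=2, len(hi)=1, max(lo)=36)
Step 4: insert 22 -> lo=[18, 22] hi=[36, 44] -> (len(lo)=2, len(hi)=2, max(lo)=22)
Step 5: insert 43 -> lo=[18, 22, 36] hi=[43, 44] -> (len(lo)=3, len(hi)=2, max(lo)=36)
Step 6: insert 32 -> lo=[18, 22, 32] hi=[36, 43, 44] -> (len(lo)=3, len(hi)=3, max(lo)=32)
Step 7: insert 13 -> lo=[13, 18, 22, 32] hi=[36, 43, 44] -> (len(lo)=4, len(hi)=3, max(lo)=32)
Step 8: insert 31 -> lo=[13, 18, 22, 31] hi=[32, 36, 43, 44] -> (len(lo)=4, len(hi)=4, max(lo)=31)
Step 9: insert 30 -> lo=[13, 18, 22, 30, 31] hi=[32, 36, 43, 44] -> (len(lo)=5, len(hi)=4, max(lo)=31)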